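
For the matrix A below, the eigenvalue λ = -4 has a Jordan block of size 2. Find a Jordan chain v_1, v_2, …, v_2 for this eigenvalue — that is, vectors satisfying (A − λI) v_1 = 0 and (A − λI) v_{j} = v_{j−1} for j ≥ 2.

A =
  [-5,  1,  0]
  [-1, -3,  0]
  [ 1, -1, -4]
A Jordan chain for λ = -4 of length 2:
v_1 = (-1, -1, 1)ᵀ
v_2 = (1, 0, 0)ᵀ

Let N = A − (-4)·I. We want v_2 with N^2 v_2 = 0 but N^1 v_2 ≠ 0; then v_{j-1} := N · v_j for j = 2, …, 2.

Pick v_2 = (1, 0, 0)ᵀ.
Then v_1 = N · v_2 = (-1, -1, 1)ᵀ.

Sanity check: (A − (-4)·I) v_1 = (0, 0, 0)ᵀ = 0. ✓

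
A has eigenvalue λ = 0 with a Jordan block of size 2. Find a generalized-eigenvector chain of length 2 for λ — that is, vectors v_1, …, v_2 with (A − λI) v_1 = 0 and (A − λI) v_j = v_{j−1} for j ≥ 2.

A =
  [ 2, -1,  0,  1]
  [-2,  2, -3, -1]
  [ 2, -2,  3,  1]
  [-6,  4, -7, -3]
A Jordan chain for λ = 0 of length 2:
v_1 = (1, 0, 0, -2)ᵀ
v_2 = (1, 1, 0, 0)ᵀ

Let N = A − (0)·I. We want v_2 with N^2 v_2 = 0 but N^1 v_2 ≠ 0; then v_{j-1} := N · v_j for j = 2, …, 2.

Pick v_2 = (1, 1, 0, 0)ᵀ.
Then v_1 = N · v_2 = (1, 0, 0, -2)ᵀ.

Sanity check: (A − (0)·I) v_1 = (0, 0, 0, 0)ᵀ = 0. ✓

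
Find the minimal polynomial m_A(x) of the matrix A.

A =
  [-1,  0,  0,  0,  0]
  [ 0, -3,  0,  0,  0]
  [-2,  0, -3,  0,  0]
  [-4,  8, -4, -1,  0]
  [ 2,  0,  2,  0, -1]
x^2 + 4*x + 3

The characteristic polynomial is χ_A(x) = (x + 1)^3*(x + 3)^2, so the eigenvalues are known. The minimal polynomial is
  m_A(x) = Π_λ (x − λ)^{k_λ}
where k_λ is the size of the *largest* Jordan block for λ (equivalently, the smallest k with (A − λI)^k v = 0 for every generalised eigenvector v of λ).

  λ = -3: largest Jordan block has size 1, contributing (x + 3)
  λ = -1: largest Jordan block has size 1, contributing (x + 1)

So m_A(x) = (x + 1)*(x + 3) = x^2 + 4*x + 3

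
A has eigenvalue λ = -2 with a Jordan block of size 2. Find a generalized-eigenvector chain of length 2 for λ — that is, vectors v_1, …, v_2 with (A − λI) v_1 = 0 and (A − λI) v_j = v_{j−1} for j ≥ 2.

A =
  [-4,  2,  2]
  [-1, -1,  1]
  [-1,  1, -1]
A Jordan chain for λ = -2 of length 2:
v_1 = (-2, -1, -1)ᵀ
v_2 = (1, 0, 0)ᵀ

Let N = A − (-2)·I. We want v_2 with N^2 v_2 = 0 but N^1 v_2 ≠ 0; then v_{j-1} := N · v_j for j = 2, …, 2.

Pick v_2 = (1, 0, 0)ᵀ.
Then v_1 = N · v_2 = (-2, -1, -1)ᵀ.

Sanity check: (A − (-2)·I) v_1 = (0, 0, 0)ᵀ = 0. ✓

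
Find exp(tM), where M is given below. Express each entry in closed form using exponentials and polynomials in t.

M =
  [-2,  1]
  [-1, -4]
e^{tM} =
  [t*exp(-3*t) + exp(-3*t), t*exp(-3*t)]
  [-t*exp(-3*t), -t*exp(-3*t) + exp(-3*t)]

Strategy: write M = P · J · P⁻¹ where J is a Jordan canonical form, so e^{tM} = P · e^{tJ} · P⁻¹, and e^{tJ} can be computed block-by-block.

M has Jordan form
J =
  [-3,  1]
  [ 0, -3]
(up to reordering of blocks).

Per-block formulas:
  For a 2×2 Jordan block J_2(-3): exp(t · J_2(-3)) = e^(-3t)·(I + t·N), where N is the 2×2 nilpotent shift.

After assembling e^{tJ} and conjugating by P, we get:

e^{tM} =
  [t*exp(-3*t) + exp(-3*t), t*exp(-3*t)]
  [-t*exp(-3*t), -t*exp(-3*t) + exp(-3*t)]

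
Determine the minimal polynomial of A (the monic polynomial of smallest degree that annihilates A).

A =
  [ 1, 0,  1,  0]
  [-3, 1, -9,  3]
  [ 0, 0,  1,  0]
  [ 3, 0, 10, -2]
x^3 - 3*x + 2

The characteristic polynomial is χ_A(x) = (x - 1)^3*(x + 2), so the eigenvalues are known. The minimal polynomial is
  m_A(x) = Π_λ (x − λ)^{k_λ}
where k_λ is the size of the *largest* Jordan block for λ (equivalently, the smallest k with (A − λI)^k v = 0 for every generalised eigenvector v of λ).

  λ = -2: largest Jordan block has size 1, contributing (x + 2)
  λ = 1: largest Jordan block has size 2, contributing (x − 1)^2

So m_A(x) = (x - 1)^2*(x + 2) = x^3 - 3*x + 2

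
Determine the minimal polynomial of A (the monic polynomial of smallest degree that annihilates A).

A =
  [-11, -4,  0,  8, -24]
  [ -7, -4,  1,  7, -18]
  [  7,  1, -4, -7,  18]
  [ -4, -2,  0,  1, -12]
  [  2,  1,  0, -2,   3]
x^3 + 9*x^2 + 27*x + 27

The characteristic polynomial is χ_A(x) = (x + 3)^5, so the eigenvalues are known. The minimal polynomial is
  m_A(x) = Π_λ (x − λ)^{k_λ}
where k_λ is the size of the *largest* Jordan block for λ (equivalently, the smallest k with (A − λI)^k v = 0 for every generalised eigenvector v of λ).

  λ = -3: largest Jordan block has size 3, contributing (x + 3)^3

So m_A(x) = (x + 3)^3 = x^3 + 9*x^2 + 27*x + 27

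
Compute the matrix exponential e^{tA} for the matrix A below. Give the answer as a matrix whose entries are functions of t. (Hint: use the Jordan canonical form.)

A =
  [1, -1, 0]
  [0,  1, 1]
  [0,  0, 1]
e^{tA} =
  [exp(t), -t*exp(t), -t^2*exp(t)/2]
  [0, exp(t), t*exp(t)]
  [0, 0, exp(t)]

Strategy: write A = P · J · P⁻¹ where J is a Jordan canonical form, so e^{tA} = P · e^{tJ} · P⁻¹, and e^{tJ} can be computed block-by-block.

A has Jordan form
J =
  [1, 1, 0]
  [0, 1, 1]
  [0, 0, 1]
(up to reordering of blocks).

Per-block formulas:
  For a 3×3 Jordan block J_3(1): exp(t · J_3(1)) = e^(1t)·(I + t·N + (t^2/2)·N^2), where N is the 3×3 nilpotent shift.

After assembling e^{tJ} and conjugating by P, we get:

e^{tA} =
  [exp(t), -t*exp(t), -t^2*exp(t)/2]
  [0, exp(t), t*exp(t)]
  [0, 0, exp(t)]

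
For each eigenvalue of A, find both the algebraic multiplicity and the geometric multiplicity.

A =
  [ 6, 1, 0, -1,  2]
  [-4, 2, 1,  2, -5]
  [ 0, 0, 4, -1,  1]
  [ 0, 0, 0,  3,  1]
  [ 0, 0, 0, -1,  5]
λ = 4: alg = 5, geom = 2

Step 1 — factor the characteristic polynomial to read off the algebraic multiplicities:
  χ_A(x) = (x - 4)^5

Step 2 — compute geometric multiplicities via the rank-nullity identity g(λ) = n − rank(A − λI):
  rank(A − (4)·I) = 3, so dim ker(A − (4)·I) = n − 3 = 2

Summary:
  λ = 4: algebraic multiplicity = 5, geometric multiplicity = 2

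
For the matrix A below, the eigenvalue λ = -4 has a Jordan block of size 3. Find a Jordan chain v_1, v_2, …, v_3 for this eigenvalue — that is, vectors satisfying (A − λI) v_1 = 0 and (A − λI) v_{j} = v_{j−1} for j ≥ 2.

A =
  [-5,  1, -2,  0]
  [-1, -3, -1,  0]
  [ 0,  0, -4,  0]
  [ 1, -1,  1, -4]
A Jordan chain for λ = -4 of length 3:
v_1 = (1, 1, 0, -1)ᵀ
v_2 = (-2, -1, 0, 1)ᵀ
v_3 = (0, 0, 1, 0)ᵀ

Let N = A − (-4)·I. We want v_3 with N^3 v_3 = 0 but N^2 v_3 ≠ 0; then v_{j-1} := N · v_j for j = 3, …, 2.

Pick v_3 = (0, 0, 1, 0)ᵀ.
Then v_2 = N · v_3 = (-2, -1, 0, 1)ᵀ.
Then v_1 = N · v_2 = (1, 1, 0, -1)ᵀ.

Sanity check: (A − (-4)·I) v_1 = (0, 0, 0, 0)ᵀ = 0. ✓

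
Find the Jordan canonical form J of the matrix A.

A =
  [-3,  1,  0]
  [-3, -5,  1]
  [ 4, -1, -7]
J_3(-5)

The characteristic polynomial is
  det(x·I − A) = x^3 + 15*x^2 + 75*x + 125 = (x + 5)^3

Eigenvalues and multiplicities (the geometric multiplicity of λ is n − rank(A − λI), which equals the number of Jordan blocks for λ):
  λ = -5: algebraic multiplicity = 3, geometric multiplicity = 1

Determining the block sizes for each eigenvalue:
  λ = -5: one block (gm = 1), so the single block has size am = 3 → block sizes [3]

Assembling the blocks gives a Jordan form
J =
  [-5,  1,  0]
  [ 0, -5,  1]
  [ 0,  0, -5]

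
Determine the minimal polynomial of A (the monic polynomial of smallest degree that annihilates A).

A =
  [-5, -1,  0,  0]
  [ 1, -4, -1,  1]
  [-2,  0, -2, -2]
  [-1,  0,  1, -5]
x^3 + 12*x^2 + 48*x + 64

The characteristic polynomial is χ_A(x) = (x + 4)^4, so the eigenvalues are known. The minimal polynomial is
  m_A(x) = Π_λ (x − λ)^{k_λ}
where k_λ is the size of the *largest* Jordan block for λ (equivalently, the smallest k with (A − λI)^k v = 0 for every generalised eigenvector v of λ).

  λ = -4: largest Jordan block has size 3, contributing (x + 4)^3

So m_A(x) = (x + 4)^3 = x^3 + 12*x^2 + 48*x + 64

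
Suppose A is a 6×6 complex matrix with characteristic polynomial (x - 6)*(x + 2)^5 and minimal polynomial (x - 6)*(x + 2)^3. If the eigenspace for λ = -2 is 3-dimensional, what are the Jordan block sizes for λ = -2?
Block sizes for λ = -2: [3, 1, 1]

Step 1 — from the characteristic polynomial, algebraic multiplicity of λ = -2 is 5. From dim ker(A − (-2)·I) = 3, there are exactly 3 Jordan blocks for λ = -2.
Step 2 — from the minimal polynomial, the factor (x + 2)^3 tells us the largest block for λ = -2 has size 3.
Step 3 — with total size 5, 3 blocks, and largest block 3, the block sizes (in nonincreasing order) are [3, 1, 1].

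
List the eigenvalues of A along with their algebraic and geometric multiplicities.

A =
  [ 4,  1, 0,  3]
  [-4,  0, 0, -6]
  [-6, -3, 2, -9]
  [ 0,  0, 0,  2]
λ = 2: alg = 4, geom = 3

Step 1 — factor the characteristic polynomial to read off the algebraic multiplicities:
  χ_A(x) = (x - 2)^4

Step 2 — compute geometric multiplicities via the rank-nullity identity g(λ) = n − rank(A − λI):
  rank(A − (2)·I) = 1, so dim ker(A − (2)·I) = n − 1 = 3

Summary:
  λ = 2: algebraic multiplicity = 4, geometric multiplicity = 3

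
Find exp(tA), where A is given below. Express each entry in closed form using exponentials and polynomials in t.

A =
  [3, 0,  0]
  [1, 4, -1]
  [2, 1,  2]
e^{tA} =
  [exp(3*t), 0, 0]
  [-t^2*exp(3*t)/2 + t*exp(3*t), t*exp(3*t) + exp(3*t), -t*exp(3*t)]
  [-t^2*exp(3*t)/2 + 2*t*exp(3*t), t*exp(3*t), -t*exp(3*t) + exp(3*t)]

Strategy: write A = P · J · P⁻¹ where J is a Jordan canonical form, so e^{tA} = P · e^{tJ} · P⁻¹, and e^{tJ} can be computed block-by-block.

A has Jordan form
J =
  [3, 1, 0]
  [0, 3, 1]
  [0, 0, 3]
(up to reordering of blocks).

Per-block formulas:
  For a 3×3 Jordan block J_3(3): exp(t · J_3(3)) = e^(3t)·(I + t·N + (t^2/2)·N^2), where N is the 3×3 nilpotent shift.

After assembling e^{tJ} and conjugating by P, we get:

e^{tA} =
  [exp(3*t), 0, 0]
  [-t^2*exp(3*t)/2 + t*exp(3*t), t*exp(3*t) + exp(3*t), -t*exp(3*t)]
  [-t^2*exp(3*t)/2 + 2*t*exp(3*t), t*exp(3*t), -t*exp(3*t) + exp(3*t)]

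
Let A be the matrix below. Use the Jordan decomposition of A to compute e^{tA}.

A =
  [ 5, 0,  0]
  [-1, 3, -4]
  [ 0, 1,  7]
e^{tA} =
  [exp(5*t), 0, 0]
  [t^2*exp(5*t) - t*exp(5*t), -2*t*exp(5*t) + exp(5*t), -4*t*exp(5*t)]
  [-t^2*exp(5*t)/2, t*exp(5*t), 2*t*exp(5*t) + exp(5*t)]

Strategy: write A = P · J · P⁻¹ where J is a Jordan canonical form, so e^{tA} = P · e^{tJ} · P⁻¹, and e^{tJ} can be computed block-by-block.

A has Jordan form
J =
  [5, 1, 0]
  [0, 5, 1]
  [0, 0, 5]
(up to reordering of blocks).

Per-block formulas:
  For a 3×3 Jordan block J_3(5): exp(t · J_3(5)) = e^(5t)·(I + t·N + (t^2/2)·N^2), where N is the 3×3 nilpotent shift.

After assembling e^{tJ} and conjugating by P, we get:

e^{tA} =
  [exp(5*t), 0, 0]
  [t^2*exp(5*t) - t*exp(5*t), -2*t*exp(5*t) + exp(5*t), -4*t*exp(5*t)]
  [-t^2*exp(5*t)/2, t*exp(5*t), 2*t*exp(5*t) + exp(5*t)]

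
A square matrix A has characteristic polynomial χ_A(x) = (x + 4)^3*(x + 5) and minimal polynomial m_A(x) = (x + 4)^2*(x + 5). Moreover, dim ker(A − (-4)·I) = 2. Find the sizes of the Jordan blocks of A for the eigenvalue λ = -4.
Block sizes for λ = -4: [2, 1]

Step 1 — from the characteristic polynomial, algebraic multiplicity of λ = -4 is 3. From dim ker(A − (-4)·I) = 2, there are exactly 2 Jordan blocks for λ = -4.
Step 2 — from the minimal polynomial, the factor (x + 4)^2 tells us the largest block for λ = -4 has size 2.
Step 3 — with total size 3, 2 blocks, and largest block 2, the block sizes (in nonincreasing order) are [2, 1].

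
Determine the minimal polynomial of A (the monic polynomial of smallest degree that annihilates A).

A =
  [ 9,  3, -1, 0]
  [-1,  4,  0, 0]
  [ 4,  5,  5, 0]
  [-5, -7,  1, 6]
x^3 - 18*x^2 + 108*x - 216

The characteristic polynomial is χ_A(x) = (x - 6)^4, so the eigenvalues are known. The minimal polynomial is
  m_A(x) = Π_λ (x − λ)^{k_λ}
where k_λ is the size of the *largest* Jordan block for λ (equivalently, the smallest k with (A − λI)^k v = 0 for every generalised eigenvector v of λ).

  λ = 6: largest Jordan block has size 3, contributing (x − 6)^3

So m_A(x) = (x - 6)^3 = x^3 - 18*x^2 + 108*x - 216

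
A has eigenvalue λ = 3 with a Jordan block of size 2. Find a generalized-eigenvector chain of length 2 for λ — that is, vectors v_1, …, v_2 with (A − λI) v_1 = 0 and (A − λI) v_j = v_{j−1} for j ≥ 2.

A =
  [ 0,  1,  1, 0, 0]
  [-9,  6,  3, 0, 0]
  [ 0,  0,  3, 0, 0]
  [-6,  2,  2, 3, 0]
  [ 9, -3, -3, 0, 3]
A Jordan chain for λ = 3 of length 2:
v_1 = (-3, -9, 0, -6, 9)ᵀ
v_2 = (1, 0, 0, 0, 0)ᵀ

Let N = A − (3)·I. We want v_2 with N^2 v_2 = 0 but N^1 v_2 ≠ 0; then v_{j-1} := N · v_j for j = 2, …, 2.

Pick v_2 = (1, 0, 0, 0, 0)ᵀ.
Then v_1 = N · v_2 = (-3, -9, 0, -6, 9)ᵀ.

Sanity check: (A − (3)·I) v_1 = (0, 0, 0, 0, 0)ᵀ = 0. ✓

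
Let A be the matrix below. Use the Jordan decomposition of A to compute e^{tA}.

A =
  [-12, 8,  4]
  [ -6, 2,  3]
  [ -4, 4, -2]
e^{tA} =
  [-8*t*exp(-4*t) + exp(-4*t), 8*t*exp(-4*t), 4*t*exp(-4*t)]
  [-6*t*exp(-4*t), 6*t*exp(-4*t) + exp(-4*t), 3*t*exp(-4*t)]
  [-4*t*exp(-4*t), 4*t*exp(-4*t), 2*t*exp(-4*t) + exp(-4*t)]

Strategy: write A = P · J · P⁻¹ where J is a Jordan canonical form, so e^{tA} = P · e^{tJ} · P⁻¹, and e^{tJ} can be computed block-by-block.

A has Jordan form
J =
  [-4,  1,  0]
  [ 0, -4,  0]
  [ 0,  0, -4]
(up to reordering of blocks).

Per-block formulas:
  For a 2×2 Jordan block J_2(-4): exp(t · J_2(-4)) = e^(-4t)·(I + t·N), where N is the 2×2 nilpotent shift.
  For a 1×1 block at λ = -4: exp(t · [-4]) = [e^(-4t)].

After assembling e^{tJ} and conjugating by P, we get:

e^{tA} =
  [-8*t*exp(-4*t) + exp(-4*t), 8*t*exp(-4*t), 4*t*exp(-4*t)]
  [-6*t*exp(-4*t), 6*t*exp(-4*t) + exp(-4*t), 3*t*exp(-4*t)]
  [-4*t*exp(-4*t), 4*t*exp(-4*t), 2*t*exp(-4*t) + exp(-4*t)]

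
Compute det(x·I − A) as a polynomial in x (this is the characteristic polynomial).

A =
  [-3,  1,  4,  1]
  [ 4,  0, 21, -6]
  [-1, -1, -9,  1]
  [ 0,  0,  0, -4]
x^4 + 16*x^3 + 96*x^2 + 256*x + 256

Expanding det(x·I − A) (e.g. by cofactor expansion or by noting that A is similar to its Jordan form J, which has the same characteristic polynomial as A) gives
  χ_A(x) = x^4 + 16*x^3 + 96*x^2 + 256*x + 256
which factors as (x + 4)^4. The eigenvalues (with algebraic multiplicities) are λ = -4 with multiplicity 4.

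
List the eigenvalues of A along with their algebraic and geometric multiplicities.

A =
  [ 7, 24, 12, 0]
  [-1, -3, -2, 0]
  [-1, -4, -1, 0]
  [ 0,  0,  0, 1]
λ = 1: alg = 4, geom = 3

Step 1 — factor the characteristic polynomial to read off the algebraic multiplicities:
  χ_A(x) = (x - 1)^4

Step 2 — compute geometric multiplicities via the rank-nullity identity g(λ) = n − rank(A − λI):
  rank(A − (1)·I) = 1, so dim ker(A − (1)·I) = n − 1 = 3

Summary:
  λ = 1: algebraic multiplicity = 4, geometric multiplicity = 3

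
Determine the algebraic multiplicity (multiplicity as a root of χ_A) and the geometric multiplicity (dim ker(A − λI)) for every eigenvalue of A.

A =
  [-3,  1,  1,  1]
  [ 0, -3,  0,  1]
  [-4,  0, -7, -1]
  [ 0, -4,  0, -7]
λ = -5: alg = 4, geom = 2

Step 1 — factor the characteristic polynomial to read off the algebraic multiplicities:
  χ_A(x) = (x + 5)^4

Step 2 — compute geometric multiplicities via the rank-nullity identity g(λ) = n − rank(A − λI):
  rank(A − (-5)·I) = 2, so dim ker(A − (-5)·I) = n − 2 = 2

Summary:
  λ = -5: algebraic multiplicity = 4, geometric multiplicity = 2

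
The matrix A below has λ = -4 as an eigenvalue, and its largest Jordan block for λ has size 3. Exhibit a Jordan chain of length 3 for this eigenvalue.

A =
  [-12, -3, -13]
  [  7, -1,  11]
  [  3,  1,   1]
A Jordan chain for λ = -4 of length 3:
v_1 = (4, -2, -2)ᵀ
v_2 = (-8, 7, 3)ᵀ
v_3 = (1, 0, 0)ᵀ

Let N = A − (-4)·I. We want v_3 with N^3 v_3 = 0 but N^2 v_3 ≠ 0; then v_{j-1} := N · v_j for j = 3, …, 2.

Pick v_3 = (1, 0, 0)ᵀ.
Then v_2 = N · v_3 = (-8, 7, 3)ᵀ.
Then v_1 = N · v_2 = (4, -2, -2)ᵀ.

Sanity check: (A − (-4)·I) v_1 = (0, 0, 0)ᵀ = 0. ✓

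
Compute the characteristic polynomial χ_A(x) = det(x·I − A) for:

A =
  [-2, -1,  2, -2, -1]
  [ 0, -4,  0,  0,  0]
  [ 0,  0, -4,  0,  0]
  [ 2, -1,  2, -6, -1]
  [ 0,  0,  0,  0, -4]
x^5 + 20*x^4 + 160*x^3 + 640*x^2 + 1280*x + 1024

Expanding det(x·I − A) (e.g. by cofactor expansion or by noting that A is similar to its Jordan form J, which has the same characteristic polynomial as A) gives
  χ_A(x) = x^5 + 20*x^4 + 160*x^3 + 640*x^2 + 1280*x + 1024
which factors as (x + 4)^5. The eigenvalues (with algebraic multiplicities) are λ = -4 with multiplicity 5.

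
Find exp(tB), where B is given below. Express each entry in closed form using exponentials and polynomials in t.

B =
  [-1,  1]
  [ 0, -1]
e^{tB} =
  [exp(-t), t*exp(-t)]
  [0, exp(-t)]

Strategy: write B = P · J · P⁻¹ where J is a Jordan canonical form, so e^{tB} = P · e^{tJ} · P⁻¹, and e^{tJ} can be computed block-by-block.

B has Jordan form
J =
  [-1,  1]
  [ 0, -1]
(up to reordering of blocks).

Per-block formulas:
  For a 2×2 Jordan block J_2(-1): exp(t · J_2(-1)) = e^(-1t)·(I + t·N), where N is the 2×2 nilpotent shift.

After assembling e^{tJ} and conjugating by P, we get:

e^{tB} =
  [exp(-t), t*exp(-t)]
  [0, exp(-t)]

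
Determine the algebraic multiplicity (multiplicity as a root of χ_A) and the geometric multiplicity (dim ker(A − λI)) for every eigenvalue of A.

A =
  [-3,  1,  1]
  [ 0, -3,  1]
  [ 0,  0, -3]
λ = -3: alg = 3, geom = 1

Step 1 — factor the characteristic polynomial to read off the algebraic multiplicities:
  χ_A(x) = (x + 3)^3

Step 2 — compute geometric multiplicities via the rank-nullity identity g(λ) = n − rank(A − λI):
  rank(A − (-3)·I) = 2, so dim ker(A − (-3)·I) = n − 2 = 1

Summary:
  λ = -3: algebraic multiplicity = 3, geometric multiplicity = 1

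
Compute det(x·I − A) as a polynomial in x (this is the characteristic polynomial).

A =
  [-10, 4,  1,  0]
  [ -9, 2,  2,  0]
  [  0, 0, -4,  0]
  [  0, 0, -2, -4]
x^4 + 16*x^3 + 96*x^2 + 256*x + 256

Expanding det(x·I − A) (e.g. by cofactor expansion or by noting that A is similar to its Jordan form J, which has the same characteristic polynomial as A) gives
  χ_A(x) = x^4 + 16*x^3 + 96*x^2 + 256*x + 256
which factors as (x + 4)^4. The eigenvalues (with algebraic multiplicities) are λ = -4 with multiplicity 4.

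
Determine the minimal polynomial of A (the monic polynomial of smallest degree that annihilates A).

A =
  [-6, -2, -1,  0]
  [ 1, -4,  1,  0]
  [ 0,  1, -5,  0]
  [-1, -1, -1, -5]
x^3 + 15*x^2 + 75*x + 125

The characteristic polynomial is χ_A(x) = (x + 5)^4, so the eigenvalues are known. The minimal polynomial is
  m_A(x) = Π_λ (x − λ)^{k_λ}
where k_λ is the size of the *largest* Jordan block for λ (equivalently, the smallest k with (A − λI)^k v = 0 for every generalised eigenvector v of λ).

  λ = -5: largest Jordan block has size 3, contributing (x + 5)^3

So m_A(x) = (x + 5)^3 = x^3 + 15*x^2 + 75*x + 125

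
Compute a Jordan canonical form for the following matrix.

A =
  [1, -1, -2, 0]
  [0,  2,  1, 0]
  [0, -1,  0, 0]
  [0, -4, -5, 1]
J_3(1) ⊕ J_1(1)

The characteristic polynomial is
  det(x·I − A) = x^4 - 4*x^3 + 6*x^2 - 4*x + 1 = (x - 1)^4

Eigenvalues and multiplicities (the geometric multiplicity of λ is n − rank(A − λI), which equals the number of Jordan blocks for λ):
  λ = 1: algebraic multiplicity = 4, geometric multiplicity = 2

Determining the block sizes for each eigenvalue:
  λ = 1: with am = 4 and gm = 2, the partition is not yet determined (e.g. several partitions of 4 into 2 parts exist). Let N = A − (1)·I. Computing rank(N^1) = 2, rank(N^2) = 1, rank(N^3) = 0; the number of blocks of size ≥ j is rank(N^{j−1}) − rank(N^j), giving [2, 1, 1]. So we have 1 block(s) of size 3, 1 block(s) of size 1 → block sizes [3, 1]

Assembling the blocks gives a Jordan form
J =
  [1, 1, 0, 0]
  [0, 1, 1, 0]
  [0, 0, 1, 0]
  [0, 0, 0, 1]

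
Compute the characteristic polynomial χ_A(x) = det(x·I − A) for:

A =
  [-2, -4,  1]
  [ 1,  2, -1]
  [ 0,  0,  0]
x^3

Expanding det(x·I − A) (e.g. by cofactor expansion or by noting that A is similar to its Jordan form J, which has the same characteristic polynomial as A) gives
  χ_A(x) = x^3
which factors as x^3. The eigenvalues (with algebraic multiplicities) are λ = 0 with multiplicity 3.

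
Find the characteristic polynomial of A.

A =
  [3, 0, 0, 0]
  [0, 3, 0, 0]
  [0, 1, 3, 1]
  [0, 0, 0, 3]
x^4 - 12*x^3 + 54*x^2 - 108*x + 81

Expanding det(x·I − A) (e.g. by cofactor expansion or by noting that A is similar to its Jordan form J, which has the same characteristic polynomial as A) gives
  χ_A(x) = x^4 - 12*x^3 + 54*x^2 - 108*x + 81
which factors as (x - 3)^4. The eigenvalues (with algebraic multiplicities) are λ = 3 with multiplicity 4.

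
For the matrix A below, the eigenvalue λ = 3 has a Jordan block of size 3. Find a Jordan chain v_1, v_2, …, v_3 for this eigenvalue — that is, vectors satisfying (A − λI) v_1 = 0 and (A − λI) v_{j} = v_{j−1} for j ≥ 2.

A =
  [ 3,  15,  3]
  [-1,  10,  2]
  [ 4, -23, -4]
A Jordan chain for λ = 3 of length 3:
v_1 = (-3, 1, -5)ᵀ
v_2 = (0, -1, 4)ᵀ
v_3 = (1, 0, 0)ᵀ

Let N = A − (3)·I. We want v_3 with N^3 v_3 = 0 but N^2 v_3 ≠ 0; then v_{j-1} := N · v_j for j = 3, …, 2.

Pick v_3 = (1, 0, 0)ᵀ.
Then v_2 = N · v_3 = (0, -1, 4)ᵀ.
Then v_1 = N · v_2 = (-3, 1, -5)ᵀ.

Sanity check: (A − (3)·I) v_1 = (0, 0, 0)ᵀ = 0. ✓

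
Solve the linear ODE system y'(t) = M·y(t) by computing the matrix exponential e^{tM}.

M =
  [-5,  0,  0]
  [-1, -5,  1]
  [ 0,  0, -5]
e^{tM} =
  [exp(-5*t), 0, 0]
  [-t*exp(-5*t), exp(-5*t), t*exp(-5*t)]
  [0, 0, exp(-5*t)]

Strategy: write M = P · J · P⁻¹ where J is a Jordan canonical form, so e^{tM} = P · e^{tJ} · P⁻¹, and e^{tJ} can be computed block-by-block.

M has Jordan form
J =
  [-5,  1,  0]
  [ 0, -5,  0]
  [ 0,  0, -5]
(up to reordering of blocks).

Per-block formulas:
  For a 1×1 block at λ = -5: exp(t · [-5]) = [e^(-5t)].
  For a 2×2 Jordan block J_2(-5): exp(t · J_2(-5)) = e^(-5t)·(I + t·N), where N is the 2×2 nilpotent shift.

After assembling e^{tJ} and conjugating by P, we get:

e^{tM} =
  [exp(-5*t), 0, 0]
  [-t*exp(-5*t), exp(-5*t), t*exp(-5*t)]
  [0, 0, exp(-5*t)]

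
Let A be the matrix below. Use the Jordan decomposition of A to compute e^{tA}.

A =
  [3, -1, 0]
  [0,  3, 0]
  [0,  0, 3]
e^{tA} =
  [exp(3*t), -t*exp(3*t), 0]
  [0, exp(3*t), 0]
  [0, 0, exp(3*t)]

Strategy: write A = P · J · P⁻¹ where J is a Jordan canonical form, so e^{tA} = P · e^{tJ} · P⁻¹, and e^{tJ} can be computed block-by-block.

A has Jordan form
J =
  [3, 1, 0]
  [0, 3, 0]
  [0, 0, 3]
(up to reordering of blocks).

Per-block formulas:
  For a 2×2 Jordan block J_2(3): exp(t · J_2(3)) = e^(3t)·(I + t·N), where N is the 2×2 nilpotent shift.
  For a 1×1 block at λ = 3: exp(t · [3]) = [e^(3t)].

After assembling e^{tJ} and conjugating by P, we get:

e^{tA} =
  [exp(3*t), -t*exp(3*t), 0]
  [0, exp(3*t), 0]
  [0, 0, exp(3*t)]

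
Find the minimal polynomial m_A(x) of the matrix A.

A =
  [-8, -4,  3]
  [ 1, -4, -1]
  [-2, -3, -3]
x^3 + 15*x^2 + 75*x + 125

The characteristic polynomial is χ_A(x) = (x + 5)^3, so the eigenvalues are known. The minimal polynomial is
  m_A(x) = Π_λ (x − λ)^{k_λ}
where k_λ is the size of the *largest* Jordan block for λ (equivalently, the smallest k with (A − λI)^k v = 0 for every generalised eigenvector v of λ).

  λ = -5: largest Jordan block has size 3, contributing (x + 5)^3

So m_A(x) = (x + 5)^3 = x^3 + 15*x^2 + 75*x + 125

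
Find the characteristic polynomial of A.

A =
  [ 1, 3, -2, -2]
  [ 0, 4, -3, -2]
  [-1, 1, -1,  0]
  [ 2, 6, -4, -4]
x^4

Expanding det(x·I − A) (e.g. by cofactor expansion or by noting that A is similar to its Jordan form J, which has the same characteristic polynomial as A) gives
  χ_A(x) = x^4
which factors as x^4. The eigenvalues (with algebraic multiplicities) are λ = 0 with multiplicity 4.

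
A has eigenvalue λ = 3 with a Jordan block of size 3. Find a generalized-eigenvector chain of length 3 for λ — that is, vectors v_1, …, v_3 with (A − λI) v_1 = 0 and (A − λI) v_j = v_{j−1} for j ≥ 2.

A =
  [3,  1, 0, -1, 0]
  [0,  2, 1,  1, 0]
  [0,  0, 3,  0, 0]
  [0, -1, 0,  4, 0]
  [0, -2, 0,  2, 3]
A Jordan chain for λ = 3 of length 3:
v_1 = (1, -1, 0, -1, -2)ᵀ
v_2 = (0, 1, 0, 0, 0)ᵀ
v_3 = (0, 0, 1, 0, 0)ᵀ

Let N = A − (3)·I. We want v_3 with N^3 v_3 = 0 but N^2 v_3 ≠ 0; then v_{j-1} := N · v_j for j = 3, …, 2.

Pick v_3 = (0, 0, 1, 0, 0)ᵀ.
Then v_2 = N · v_3 = (0, 1, 0, 0, 0)ᵀ.
Then v_1 = N · v_2 = (1, -1, 0, -1, -2)ᵀ.

Sanity check: (A − (3)·I) v_1 = (0, 0, 0, 0, 0)ᵀ = 0. ✓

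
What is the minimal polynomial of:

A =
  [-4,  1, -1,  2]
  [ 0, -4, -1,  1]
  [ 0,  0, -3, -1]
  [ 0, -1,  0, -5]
x^3 + 12*x^2 + 48*x + 64

The characteristic polynomial is χ_A(x) = (x + 4)^4, so the eigenvalues are known. The minimal polynomial is
  m_A(x) = Π_λ (x − λ)^{k_λ}
where k_λ is the size of the *largest* Jordan block for λ (equivalently, the smallest k with (A − λI)^k v = 0 for every generalised eigenvector v of λ).

  λ = -4: largest Jordan block has size 3, contributing (x + 4)^3

So m_A(x) = (x + 4)^3 = x^3 + 12*x^2 + 48*x + 64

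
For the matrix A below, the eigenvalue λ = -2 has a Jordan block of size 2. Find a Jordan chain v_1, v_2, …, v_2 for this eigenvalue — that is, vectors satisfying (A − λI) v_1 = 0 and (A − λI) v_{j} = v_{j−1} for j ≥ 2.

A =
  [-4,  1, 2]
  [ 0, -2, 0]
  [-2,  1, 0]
A Jordan chain for λ = -2 of length 2:
v_1 = (-2, 0, -2)ᵀ
v_2 = (1, 0, 0)ᵀ

Let N = A − (-2)·I. We want v_2 with N^2 v_2 = 0 but N^1 v_2 ≠ 0; then v_{j-1} := N · v_j for j = 2, …, 2.

Pick v_2 = (1, 0, 0)ᵀ.
Then v_1 = N · v_2 = (-2, 0, -2)ᵀ.

Sanity check: (A − (-2)·I) v_1 = (0, 0, 0)ᵀ = 0. ✓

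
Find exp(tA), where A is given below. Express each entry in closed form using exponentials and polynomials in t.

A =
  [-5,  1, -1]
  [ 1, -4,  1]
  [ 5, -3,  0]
e^{tA} =
  [-2*t*exp(-3*t) + exp(-3*t), t*exp(-3*t), -t*exp(-3*t)]
  [t^2*exp(-3*t) + t*exp(-3*t), -t^2*exp(-3*t)/2 - t*exp(-3*t) + exp(-3*t), t^2*exp(-3*t)/2 + t*exp(-3*t)]
  [t^2*exp(-3*t) + 5*t*exp(-3*t), -t^2*exp(-3*t)/2 - 3*t*exp(-3*t), t^2*exp(-3*t)/2 + 3*t*exp(-3*t) + exp(-3*t)]

Strategy: write A = P · J · P⁻¹ where J is a Jordan canonical form, so e^{tA} = P · e^{tJ} · P⁻¹, and e^{tJ} can be computed block-by-block.

A has Jordan form
J =
  [-3,  1,  0]
  [ 0, -3,  1]
  [ 0,  0, -3]
(up to reordering of blocks).

Per-block formulas:
  For a 3×3 Jordan block J_3(-3): exp(t · J_3(-3)) = e^(-3t)·(I + t·N + (t^2/2)·N^2), where N is the 3×3 nilpotent shift.

After assembling e^{tJ} and conjugating by P, we get:

e^{tA} =
  [-2*t*exp(-3*t) + exp(-3*t), t*exp(-3*t), -t*exp(-3*t)]
  [t^2*exp(-3*t) + t*exp(-3*t), -t^2*exp(-3*t)/2 - t*exp(-3*t) + exp(-3*t), t^2*exp(-3*t)/2 + t*exp(-3*t)]
  [t^2*exp(-3*t) + 5*t*exp(-3*t), -t^2*exp(-3*t)/2 - 3*t*exp(-3*t), t^2*exp(-3*t)/2 + 3*t*exp(-3*t) + exp(-3*t)]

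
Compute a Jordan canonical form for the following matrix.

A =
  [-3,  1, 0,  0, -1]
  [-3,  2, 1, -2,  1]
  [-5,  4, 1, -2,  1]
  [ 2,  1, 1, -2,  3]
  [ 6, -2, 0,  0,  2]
J_3(0) ⊕ J_2(0)

The characteristic polynomial is
  det(x·I − A) = x^5

Eigenvalues and multiplicities (the geometric multiplicity of λ is n − rank(A − λI), which equals the number of Jordan blocks for λ):
  λ = 0: algebraic multiplicity = 5, geometric multiplicity = 2

Determining the block sizes for each eigenvalue:
  λ = 0: with am = 5 and gm = 2, the partition is not yet determined (e.g. several partitions of 5 into 2 parts exist). Let N = A − (0)·I. Computing rank(N^1) = 3, rank(N^2) = 1, rank(N^3) = 0; the number of blocks of size ≥ j is rank(N^{j−1}) − rank(N^j), giving [2, 2, 1]. So we have 1 block(s) of size 3, 1 block(s) of size 2 → block sizes [3, 2]

Assembling the blocks gives a Jordan form
J =
  [0, 1, 0, 0, 0]
  [0, 0, 1, 0, 0]
  [0, 0, 0, 0, 0]
  [0, 0, 0, 0, 1]
  [0, 0, 0, 0, 0]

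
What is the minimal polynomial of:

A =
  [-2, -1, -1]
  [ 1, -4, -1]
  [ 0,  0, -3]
x^2 + 6*x + 9

The characteristic polynomial is χ_A(x) = (x + 3)^3, so the eigenvalues are known. The minimal polynomial is
  m_A(x) = Π_λ (x − λ)^{k_λ}
where k_λ is the size of the *largest* Jordan block for λ (equivalently, the smallest k with (A − λI)^k v = 0 for every generalised eigenvector v of λ).

  λ = -3: largest Jordan block has size 2, contributing (x + 3)^2

So m_A(x) = (x + 3)^2 = x^2 + 6*x + 9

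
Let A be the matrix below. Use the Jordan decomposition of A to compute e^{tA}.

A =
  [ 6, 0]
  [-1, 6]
e^{tA} =
  [exp(6*t), 0]
  [-t*exp(6*t), exp(6*t)]

Strategy: write A = P · J · P⁻¹ where J is a Jordan canonical form, so e^{tA} = P · e^{tJ} · P⁻¹, and e^{tJ} can be computed block-by-block.

A has Jordan form
J =
  [6, 1]
  [0, 6]
(up to reordering of blocks).

Per-block formulas:
  For a 2×2 Jordan block J_2(6): exp(t · J_2(6)) = e^(6t)·(I + t·N), where N is the 2×2 nilpotent shift.

After assembling e^{tJ} and conjugating by P, we get:

e^{tA} =
  [exp(6*t), 0]
  [-t*exp(6*t), exp(6*t)]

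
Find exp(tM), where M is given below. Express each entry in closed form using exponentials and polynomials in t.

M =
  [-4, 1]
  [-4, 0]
e^{tM} =
  [-2*t*exp(-2*t) + exp(-2*t), t*exp(-2*t)]
  [-4*t*exp(-2*t), 2*t*exp(-2*t) + exp(-2*t)]

Strategy: write M = P · J · P⁻¹ where J is a Jordan canonical form, so e^{tM} = P · e^{tJ} · P⁻¹, and e^{tJ} can be computed block-by-block.

M has Jordan form
J =
  [-2,  1]
  [ 0, -2]
(up to reordering of blocks).

Per-block formulas:
  For a 2×2 Jordan block J_2(-2): exp(t · J_2(-2)) = e^(-2t)·(I + t·N), where N is the 2×2 nilpotent shift.

After assembling e^{tJ} and conjugating by P, we get:

e^{tM} =
  [-2*t*exp(-2*t) + exp(-2*t), t*exp(-2*t)]
  [-4*t*exp(-2*t), 2*t*exp(-2*t) + exp(-2*t)]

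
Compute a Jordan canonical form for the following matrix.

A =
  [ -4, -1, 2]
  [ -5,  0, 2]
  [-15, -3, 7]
J_2(1) ⊕ J_1(1)

The characteristic polynomial is
  det(x·I − A) = x^3 - 3*x^2 + 3*x - 1 = (x - 1)^3

Eigenvalues and multiplicities (the geometric multiplicity of λ is n − rank(A − λI), which equals the number of Jordan blocks for λ):
  λ = 1: algebraic multiplicity = 3, geometric multiplicity = 2

Determining the block sizes for each eigenvalue:
  λ = 1: 2 blocks summing to 3 forces exactly one block of size 2 and the rest size 1 → block sizes [2, 1]

Assembling the blocks gives a Jordan form
J =
  [1, 1, 0]
  [0, 1, 0]
  [0, 0, 1]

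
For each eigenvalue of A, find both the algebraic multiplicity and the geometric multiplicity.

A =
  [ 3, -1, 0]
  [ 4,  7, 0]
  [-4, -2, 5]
λ = 5: alg = 3, geom = 2

Step 1 — factor the characteristic polynomial to read off the algebraic multiplicities:
  χ_A(x) = (x - 5)^3

Step 2 — compute geometric multiplicities via the rank-nullity identity g(λ) = n − rank(A − λI):
  rank(A − (5)·I) = 1, so dim ker(A − (5)·I) = n − 1 = 2

Summary:
  λ = 5: algebraic multiplicity = 3, geometric multiplicity = 2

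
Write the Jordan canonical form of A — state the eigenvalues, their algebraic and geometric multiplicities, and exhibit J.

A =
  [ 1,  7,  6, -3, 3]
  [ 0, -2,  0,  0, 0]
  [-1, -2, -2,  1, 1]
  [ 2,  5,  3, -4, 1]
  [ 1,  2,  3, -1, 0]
J_2(-2) ⊕ J_2(-2) ⊕ J_1(1)

The characteristic polynomial is
  det(x·I − A) = x^5 + 7*x^4 + 16*x^3 + 8*x^2 - 16*x - 16 = (x - 1)*(x + 2)^4

Eigenvalues and multiplicities (the geometric multiplicity of λ is n − rank(A − λI), which equals the number of Jordan blocks for λ):
  λ = -2: algebraic multiplicity = 4, geometric multiplicity = 2
  λ = 1: algebraic multiplicity = 1, geometric multiplicity = 1

Determining the block sizes for each eigenvalue:
  λ = -2: with am = 4 and gm = 2, the partition is not yet determined (e.g. several partitions of 4 into 2 parts exist). Let N = A − (-2)·I. Computing rank(N^1) = 3, rank(N^2) = 1; the number of blocks of size ≥ j is rank(N^{j−1}) − rank(N^j), giving [2, 2]. So we have 2 block(s) of size 2 → block sizes [2, 2]
  λ = 1: one block (gm = 1), so the single block has size am = 1 → block sizes [1]

Assembling the blocks gives a Jordan form
J =
  [-2,  1,  0,  0, 0]
  [ 0, -2,  0,  0, 0]
  [ 0,  0, -2,  1, 0]
  [ 0,  0,  0, -2, 0]
  [ 0,  0,  0,  0, 1]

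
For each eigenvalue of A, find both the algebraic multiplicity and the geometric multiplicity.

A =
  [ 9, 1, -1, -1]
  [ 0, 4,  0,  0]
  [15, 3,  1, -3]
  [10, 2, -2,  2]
λ = 4: alg = 4, geom = 3

Step 1 — factor the characteristic polynomial to read off the algebraic multiplicities:
  χ_A(x) = (x - 4)^4

Step 2 — compute geometric multiplicities via the rank-nullity identity g(λ) = n − rank(A − λI):
  rank(A − (4)·I) = 1, so dim ker(A − (4)·I) = n − 1 = 3

Summary:
  λ = 4: algebraic multiplicity = 4, geometric multiplicity = 3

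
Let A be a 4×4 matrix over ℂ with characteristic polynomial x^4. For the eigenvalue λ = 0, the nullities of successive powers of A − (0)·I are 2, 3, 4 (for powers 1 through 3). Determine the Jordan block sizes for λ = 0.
Block sizes for λ = 0: [3, 1]

From the dimensions of kernels of powers, the number of Jordan blocks of size at least j is d_j − d_{j−1} where d_j = dim ker(N^j) (with d_0 = 0). Computing the differences gives [2, 1, 1].
The number of blocks of size exactly k is (#blocks of size ≥ k) − (#blocks of size ≥ k + 1), so the partition is: 1 block(s) of size 1, 1 block(s) of size 3.
In nonincreasing order the block sizes are [3, 1].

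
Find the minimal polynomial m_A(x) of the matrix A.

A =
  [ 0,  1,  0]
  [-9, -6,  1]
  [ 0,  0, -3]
x^3 + 9*x^2 + 27*x + 27

The characteristic polynomial is χ_A(x) = (x + 3)^3, so the eigenvalues are known. The minimal polynomial is
  m_A(x) = Π_λ (x − λ)^{k_λ}
where k_λ is the size of the *largest* Jordan block for λ (equivalently, the smallest k with (A − λI)^k v = 0 for every generalised eigenvector v of λ).

  λ = -3: largest Jordan block has size 3, contributing (x + 3)^3

So m_A(x) = (x + 3)^3 = x^3 + 9*x^2 + 27*x + 27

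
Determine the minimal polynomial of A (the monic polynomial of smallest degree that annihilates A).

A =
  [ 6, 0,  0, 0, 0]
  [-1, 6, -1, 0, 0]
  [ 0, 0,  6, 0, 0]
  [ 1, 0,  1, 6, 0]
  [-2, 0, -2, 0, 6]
x^2 - 12*x + 36

The characteristic polynomial is χ_A(x) = (x - 6)^5, so the eigenvalues are known. The minimal polynomial is
  m_A(x) = Π_λ (x − λ)^{k_λ}
where k_λ is the size of the *largest* Jordan block for λ (equivalently, the smallest k with (A − λI)^k v = 0 for every generalised eigenvector v of λ).

  λ = 6: largest Jordan block has size 2, contributing (x − 6)^2

So m_A(x) = (x - 6)^2 = x^2 - 12*x + 36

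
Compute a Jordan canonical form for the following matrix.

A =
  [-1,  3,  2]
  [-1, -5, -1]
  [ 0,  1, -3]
J_3(-3)

The characteristic polynomial is
  det(x·I − A) = x^3 + 9*x^2 + 27*x + 27 = (x + 3)^3

Eigenvalues and multiplicities (the geometric multiplicity of λ is n − rank(A − λI), which equals the number of Jordan blocks for λ):
  λ = -3: algebraic multiplicity = 3, geometric multiplicity = 1

Determining the block sizes for each eigenvalue:
  λ = -3: one block (gm = 1), so the single block has size am = 3 → block sizes [3]

Assembling the blocks gives a Jordan form
J =
  [-3,  1,  0]
  [ 0, -3,  1]
  [ 0,  0, -3]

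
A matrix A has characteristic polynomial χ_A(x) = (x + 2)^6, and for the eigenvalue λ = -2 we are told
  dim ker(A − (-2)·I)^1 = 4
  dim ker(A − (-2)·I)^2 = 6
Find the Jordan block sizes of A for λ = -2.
Block sizes for λ = -2: [2, 2, 1, 1]

From the dimensions of kernels of powers, the number of Jordan blocks of size at least j is d_j − d_{j−1} where d_j = dim ker(N^j) (with d_0 = 0). Computing the differences gives [4, 2].
The number of blocks of size exactly k is (#blocks of size ≥ k) − (#blocks of size ≥ k + 1), so the partition is: 2 block(s) of size 1, 2 block(s) of size 2.
In nonincreasing order the block sizes are [2, 2, 1, 1].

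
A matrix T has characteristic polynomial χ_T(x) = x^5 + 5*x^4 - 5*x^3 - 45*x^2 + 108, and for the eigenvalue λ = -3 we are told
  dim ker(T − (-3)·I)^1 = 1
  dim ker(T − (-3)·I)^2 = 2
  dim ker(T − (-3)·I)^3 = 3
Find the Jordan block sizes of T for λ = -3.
Block sizes for λ = -3: [3]

From the dimensions of kernels of powers, the number of Jordan blocks of size at least j is d_j − d_{j−1} where d_j = dim ker(N^j) (with d_0 = 0). Computing the differences gives [1, 1, 1].
The number of blocks of size exactly k is (#blocks of size ≥ k) − (#blocks of size ≥ k + 1), so the partition is: 1 block(s) of size 3.
In nonincreasing order the block sizes are [3].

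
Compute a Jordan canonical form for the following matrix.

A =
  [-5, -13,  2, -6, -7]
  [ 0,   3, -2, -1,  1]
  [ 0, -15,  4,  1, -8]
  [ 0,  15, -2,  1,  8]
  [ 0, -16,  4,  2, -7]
J_2(-5) ⊕ J_2(2) ⊕ J_1(2)

The characteristic polynomial is
  det(x·I − A) = x^5 + 4*x^4 - 23*x^3 - 38*x^2 + 220*x - 200 = (x - 2)^3*(x + 5)^2

Eigenvalues and multiplicities (the geometric multiplicity of λ is n − rank(A − λI), which equals the number of Jordan blocks for λ):
  λ = -5: algebraic multiplicity = 2, geometric multiplicity = 1
  λ = 2: algebraic multiplicity = 3, geometric multiplicity = 2

Determining the block sizes for each eigenvalue:
  λ = -5: one block (gm = 1), so the single block has size am = 2 → block sizes [2]
  λ = 2: 2 blocks summing to 3 forces exactly one block of size 2 and the rest size 1 → block sizes [2, 1]

Assembling the blocks gives a Jordan form
J =
  [-5,  1, 0, 0, 0]
  [ 0, -5, 0, 0, 0]
  [ 0,  0, 2, 1, 0]
  [ 0,  0, 0, 2, 0]
  [ 0,  0, 0, 0, 2]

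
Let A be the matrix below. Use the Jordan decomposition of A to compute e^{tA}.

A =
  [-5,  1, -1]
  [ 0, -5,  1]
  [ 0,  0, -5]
e^{tA} =
  [exp(-5*t), t*exp(-5*t), t^2*exp(-5*t)/2 - t*exp(-5*t)]
  [0, exp(-5*t), t*exp(-5*t)]
  [0, 0, exp(-5*t)]

Strategy: write A = P · J · P⁻¹ where J is a Jordan canonical form, so e^{tA} = P · e^{tJ} · P⁻¹, and e^{tJ} can be computed block-by-block.

A has Jordan form
J =
  [-5,  1,  0]
  [ 0, -5,  1]
  [ 0,  0, -5]
(up to reordering of blocks).

Per-block formulas:
  For a 3×3 Jordan block J_3(-5): exp(t · J_3(-5)) = e^(-5t)·(I + t·N + (t^2/2)·N^2), where N is the 3×3 nilpotent shift.

After assembling e^{tJ} and conjugating by P, we get:

e^{tA} =
  [exp(-5*t), t*exp(-5*t), t^2*exp(-5*t)/2 - t*exp(-5*t)]
  [0, exp(-5*t), t*exp(-5*t)]
  [0, 0, exp(-5*t)]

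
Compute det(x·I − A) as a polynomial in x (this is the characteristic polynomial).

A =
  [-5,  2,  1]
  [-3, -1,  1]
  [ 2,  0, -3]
x^3 + 9*x^2 + 27*x + 27

Expanding det(x·I − A) (e.g. by cofactor expansion or by noting that A is similar to its Jordan form J, which has the same characteristic polynomial as A) gives
  χ_A(x) = x^3 + 9*x^2 + 27*x + 27
which factors as (x + 3)^3. The eigenvalues (with algebraic multiplicities) are λ = -3 with multiplicity 3.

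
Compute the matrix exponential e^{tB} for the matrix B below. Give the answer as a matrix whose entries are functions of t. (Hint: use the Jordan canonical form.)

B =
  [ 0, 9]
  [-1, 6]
e^{tB} =
  [-3*t*exp(3*t) + exp(3*t), 9*t*exp(3*t)]
  [-t*exp(3*t), 3*t*exp(3*t) + exp(3*t)]

Strategy: write B = P · J · P⁻¹ where J is a Jordan canonical form, so e^{tB} = P · e^{tJ} · P⁻¹, and e^{tJ} can be computed block-by-block.

B has Jordan form
J =
  [3, 1]
  [0, 3]
(up to reordering of blocks).

Per-block formulas:
  For a 2×2 Jordan block J_2(3): exp(t · J_2(3)) = e^(3t)·(I + t·N), where N is the 2×2 nilpotent shift.

After assembling e^{tJ} and conjugating by P, we get:

e^{tB} =
  [-3*t*exp(3*t) + exp(3*t), 9*t*exp(3*t)]
  [-t*exp(3*t), 3*t*exp(3*t) + exp(3*t)]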